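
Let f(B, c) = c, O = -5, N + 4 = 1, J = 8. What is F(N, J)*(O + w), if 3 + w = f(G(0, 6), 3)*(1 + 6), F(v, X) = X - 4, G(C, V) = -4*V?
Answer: 52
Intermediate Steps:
N = -3 (N = -4 + 1 = -3)
F(v, X) = -4 + X
w = 18 (w = -3 + 3*(1 + 6) = -3 + 3*7 = -3 + 21 = 18)
F(N, J)*(O + w) = (-4 + 8)*(-5 + 18) = 4*13 = 52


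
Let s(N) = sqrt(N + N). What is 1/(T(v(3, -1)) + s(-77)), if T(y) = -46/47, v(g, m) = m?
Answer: -1081/171151 - 2209*I*sqrt(154)/342302 ≈ -0.0063161 - 0.080084*I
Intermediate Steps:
T(y) = -46/47 (T(y) = -46*1/47 = -46/47)
s(N) = sqrt(2)*sqrt(N) (s(N) = sqrt(2*N) = sqrt(2)*sqrt(N))
1/(T(v(3, -1)) + s(-77)) = 1/(-46/47 + sqrt(2)*sqrt(-77)) = 1/(-46/47 + sqrt(2)*(I*sqrt(77))) = 1/(-46/47 + I*sqrt(154))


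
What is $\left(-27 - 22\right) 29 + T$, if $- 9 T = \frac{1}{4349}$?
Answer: $- \frac{55619362}{39141} \approx -1421.0$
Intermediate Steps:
$T = - \frac{1}{39141}$ ($T = - \frac{1}{9 \cdot 4349} = \left(- \frac{1}{9}\right) \frac{1}{4349} = - \frac{1}{39141} \approx -2.5549 \cdot 10^{-5}$)
$\left(-27 - 22\right) 29 + T = \left(-27 - 22\right) 29 - \frac{1}{39141} = \left(-49\right) 29 - \frac{1}{39141} = -1421 - \frac{1}{39141} = - \frac{55619362}{39141}$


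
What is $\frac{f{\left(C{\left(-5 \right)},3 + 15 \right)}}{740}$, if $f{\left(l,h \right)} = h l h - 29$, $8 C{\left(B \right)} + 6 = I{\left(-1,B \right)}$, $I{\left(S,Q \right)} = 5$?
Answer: $- \frac{139}{1480} \approx -0.093919$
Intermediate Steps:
$C{\left(B \right)} = - \frac{1}{8}$ ($C{\left(B \right)} = - \frac{3}{4} + \frac{1}{8} \cdot 5 = - \frac{3}{4} + \frac{5}{8} = - \frac{1}{8}$)
$f{\left(l,h \right)} = -29 + l h^{2}$ ($f{\left(l,h \right)} = l h^{2} - 29 = -29 + l h^{2}$)
$\frac{f{\left(C{\left(-5 \right)},3 + 15 \right)}}{740} = \frac{-29 - \frac{\left(3 + 15\right)^{2}}{8}}{740} = \left(-29 - \frac{18^{2}}{8}\right) \frac{1}{740} = \left(-29 - \frac{81}{2}\right) \frac{1}{740} = \left(- \frac{139}{2}\right) \frac{1}{740} = - \frac{139}{1480}$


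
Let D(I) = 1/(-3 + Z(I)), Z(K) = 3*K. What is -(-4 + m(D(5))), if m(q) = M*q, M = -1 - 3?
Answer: 13/3 ≈ 4.3333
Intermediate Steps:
D(I) = 1/(-3 + 3*I)
M = -4
m(q) = -4*q
-(-4 + m(D(5))) = -(-4 - 4/(3*(-1 + 5))) = -(-4 - 4/(3*4)) = -(-4 - 4*1/12) = -(-4 - ⅓) = -1*(-13/3) = 13/3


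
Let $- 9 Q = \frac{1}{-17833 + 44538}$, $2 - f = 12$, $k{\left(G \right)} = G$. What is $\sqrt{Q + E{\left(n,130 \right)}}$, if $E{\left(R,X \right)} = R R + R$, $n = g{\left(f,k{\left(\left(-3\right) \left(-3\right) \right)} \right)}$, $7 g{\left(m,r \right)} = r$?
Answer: $\frac{\sqrt{384943855}}{11445} \approx 1.7143$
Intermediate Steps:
$f = -10$ ($f = 2 - 12 = -10$)
$g{\left(m,r \right)} = \frac{r}{7}$
$n = \frac{9}{7}$ ($n = \frac{\left(-3\right) \left(-3\right)}{7} = \frac{1}{7} \cdot 9 = \frac{9}{7} \approx 1.2857$)
$E{\left(R,X \right)} = R + R^{2}$ ($E{\left(R,X \right)} = R^{2} + R = R + R^{2}$)
$Q = - \frac{1}{240345}$ ($Q = - \frac{1}{9 \left(-17833 + 44538\right)} = - \frac{1}{9 \cdot 26705} = \left(- \frac{1}{9}\right) \frac{1}{26705} = - \frac{1}{240345} \approx -4.1607 \cdot 10^{-6}$)
$\sqrt{Q + E{\left(n,130 \right)}} = \sqrt{- \frac{1}{240345} + \frac{9 \left(1 + \frac{9}{7}\right)}{7}} = \sqrt{- \frac{1}{240345} + \frac{9}{7} \cdot \frac{16}{7}} = \sqrt{- \frac{1}{240345} + \frac{144}{49}} = \sqrt{\frac{706319}{240345}} = \frac{\sqrt{384943855}}{11445}$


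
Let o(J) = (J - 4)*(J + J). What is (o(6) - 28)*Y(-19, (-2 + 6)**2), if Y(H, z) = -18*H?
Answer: -1368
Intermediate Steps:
o(J) = 2*J*(-4 + J) (o(J) = (-4 + J)*(2*J) = 2*J*(-4 + J))
(o(6) - 28)*Y(-19, (-2 + 6)**2) = (2*6*(-4 + 6) - 28)*(-18*(-19)) = (2*6*2 - 28)*342 = (24 - 28)*342 = -4*342 = -1368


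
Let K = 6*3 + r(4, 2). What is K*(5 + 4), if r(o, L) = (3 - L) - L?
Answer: 153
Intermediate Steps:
r(o, L) = 3 - 2*L
K = 17 (K = 6*3 + (3 - 2*2) = 18 + (3 - 4) = 18 - 1 = 17)
K*(5 + 4) = 17*(5 + 4) = 17*9 = 153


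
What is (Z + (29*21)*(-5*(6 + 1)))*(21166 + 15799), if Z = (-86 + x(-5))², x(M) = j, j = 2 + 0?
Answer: -527083935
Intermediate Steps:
j = 2
x(M) = 2
Z = 7056 (Z = (-86 + 2)² = (-84)² = 7056)
(Z + (29*21)*(-5*(6 + 1)))*(21166 + 15799) = (7056 + (29*21)*(-5*(6 + 1)))*(21166 + 15799) = (7056 + 609*(-5*7))*36965 = (7056 + 609*(-35))*36965 = (7056 - 21315)*36965 = -14259*36965 = -527083935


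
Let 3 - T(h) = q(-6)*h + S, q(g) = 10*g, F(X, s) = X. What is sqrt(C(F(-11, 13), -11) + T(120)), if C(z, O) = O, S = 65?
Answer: sqrt(7127) ≈ 84.422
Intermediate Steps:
T(h) = -62 + 60*h (T(h) = 3 - ((10*(-6))*h + 65) = 3 - (-60*h + 65) = 3 - (65 - 60*h) = 3 + (-65 + 60*h) = -62 + 60*h)
sqrt(C(F(-11, 13), -11) + T(120)) = sqrt(-11 + (-62 + 60*120)) = sqrt(-11 + (-62 + 7200)) = sqrt(-11 + 7138) = sqrt(7127)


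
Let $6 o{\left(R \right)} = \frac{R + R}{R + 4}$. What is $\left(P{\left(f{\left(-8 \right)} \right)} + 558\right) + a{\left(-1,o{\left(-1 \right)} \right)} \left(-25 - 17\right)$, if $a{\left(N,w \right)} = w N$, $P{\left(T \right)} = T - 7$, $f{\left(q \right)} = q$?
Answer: $\frac{1615}{3} \approx 538.33$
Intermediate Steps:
$o{\left(R \right)} = \frac{R}{3 \left(4 + R\right)}$ ($o{\left(R \right)} = \frac{\left(R + R\right) \frac{1}{R + 4}}{6} = \frac{2 R \frac{1}{4 + R}}{6} = \frac{R}{3 \left(4 + R\right)}$)
$P{\left(T \right)} = -7 + T$
$a{\left(N,w \right)} = N w$
$\left(P{\left(f{\left(-8 \right)} \right)} + 558\right) + a{\left(-1,o{\left(-1 \right)} \right)} \left(-25 - 17\right) = \left(\left(-7 - 8\right) + 558\right) + - \frac{-1}{3 \left(4 - 1\right)} \left(-25 - 17\right) = \left(-15 + 558\right) + - \frac{-1}{3 \cdot 3} \left(-42\right) = 543 + - \frac{-1}{3 \cdot 3} \left(-42\right) = 543 + \left(-1\right) \left(- \frac{1}{9}\right) \left(-42\right) = 543 + \frac{1}{9} \left(-42\right) = 543 - \frac{14}{3} = \frac{1615}{3}$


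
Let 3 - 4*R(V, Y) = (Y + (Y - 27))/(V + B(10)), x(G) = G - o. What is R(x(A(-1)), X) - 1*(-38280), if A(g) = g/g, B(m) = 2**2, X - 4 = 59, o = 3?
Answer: 306147/8 ≈ 38268.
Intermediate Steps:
X = 63 (X = 4 + 59 = 63)
B(m) = 4
A(g) = 1
x(G) = -3 + G (x(G) = G - 1*3 = G - 3 = -3 + G)
R(V, Y) = 3/4 - (-27 + 2*Y)/(4*(4 + V)) (R(V, Y) = 3/4 - (Y + (Y - 27))/(4*(V + 4)) = 3/4 - (Y + (-27 + Y))/(4*(4 + V)) = 3/4 - (-27 + 2*Y)/(4*(4 + V)))
R(x(A(-1)), X) - 1*(-38280) = (39 - 2*63 + 3*(-3 + 1))/(4*(4 + (-3 + 1))) - 1*(-38280) = (39 - 126 + 3*(-2))/(4*(4 - 2)) + 38280 = (1/4)*(39 - 126 - 6)/2 + 38280 = (1/4)*(1/2)*(-93) + 38280 = -93/8 + 38280 = 306147/8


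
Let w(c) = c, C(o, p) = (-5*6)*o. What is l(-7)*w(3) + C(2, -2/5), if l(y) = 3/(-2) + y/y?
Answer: -123/2 ≈ -61.500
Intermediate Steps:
C(o, p) = -30*o
l(y) = -1/2 (l(y) = 3*(-1/2) + 1 = -3/2 + 1 = -1/2)
l(-7)*w(3) + C(2, -2/5) = -1/2*3 - 30*2 = -3/2 - 60 = -123/2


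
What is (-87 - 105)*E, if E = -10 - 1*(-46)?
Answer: -6912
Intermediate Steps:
E = 36 (E = -10 + 46 = 36)
(-87 - 105)*E = (-87 - 105)*36 = -192*36 = -6912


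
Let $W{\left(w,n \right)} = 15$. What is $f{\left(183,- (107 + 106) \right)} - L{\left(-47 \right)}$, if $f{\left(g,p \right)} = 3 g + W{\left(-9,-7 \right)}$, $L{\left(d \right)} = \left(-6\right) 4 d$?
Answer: $-564$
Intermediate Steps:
$L{\left(d \right)} = - 24 d$
$f{\left(g,p \right)} = 15 + 3 g$ ($f{\left(g,p \right)} = 3 g + 15 = 15 + 3 g$)
$f{\left(183,- (107 + 106) \right)} - L{\left(-47 \right)} = \left(15 + 3 \cdot 183\right) - \left(-24\right) \left(-47\right) = \left(15 + 549\right) - 1128 = 564 - 1128 = -564$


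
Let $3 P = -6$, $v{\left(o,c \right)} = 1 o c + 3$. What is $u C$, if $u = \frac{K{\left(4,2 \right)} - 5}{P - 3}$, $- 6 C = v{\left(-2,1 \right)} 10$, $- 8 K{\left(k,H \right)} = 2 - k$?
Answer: $- \frac{19}{12} \approx -1.5833$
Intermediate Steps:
$v{\left(o,c \right)} = 3 + c o$ ($v{\left(o,c \right)} = o c + 3 = c o + 3 = 3 + c o$)
$P = -2$ ($P = \frac{1}{3} \left(-6\right) = -2$)
$K{\left(k,H \right)} = - \frac{1}{4} + \frac{k}{8}$ ($K{\left(k,H \right)} = - \frac{2 - k}{8} = - \frac{1}{4} + \frac{k}{8}$)
$C = - \frac{5}{3}$ ($C = - \frac{\left(3 + 1 \left(-2\right)\right) 10}{6} = - \frac{\left(3 - 2\right) 10}{6} = - \frac{1 \cdot 10}{6} = \left(- \frac{1}{6}\right) 10 = - \frac{5}{3} \approx -1.6667$)
$u = \frac{19}{20}$ ($u = \frac{\left(- \frac{1}{4} + \frac{1}{8} \cdot 4\right) - 5}{-2 - 3} = \frac{\left(- \frac{1}{4} + \frac{1}{2}\right) - 5}{-5} = \left(\frac{1}{4} - 5\right) \left(- \frac{1}{5}\right) = \left(- \frac{19}{4}\right) \left(- \frac{1}{5}\right) = \frac{19}{20} \approx 0.95$)
$u C = \frac{19}{20} \left(- \frac{5}{3}\right) = - \frac{19}{12}$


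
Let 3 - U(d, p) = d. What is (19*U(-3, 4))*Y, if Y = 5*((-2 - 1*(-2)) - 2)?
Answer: -1140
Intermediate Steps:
U(d, p) = 3 - d
Y = -10 (Y = 5*((-2 + 2) - 2) = 5*(0 - 2) = 5*(-2) = -10)
(19*U(-3, 4))*Y = (19*(3 - 1*(-3)))*(-10) = (19*(3 + 3))*(-10) = (19*6)*(-10) = 114*(-10) = -1140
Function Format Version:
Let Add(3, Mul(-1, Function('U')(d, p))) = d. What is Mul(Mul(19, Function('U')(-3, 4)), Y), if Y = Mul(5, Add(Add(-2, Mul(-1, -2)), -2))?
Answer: -1140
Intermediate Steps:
Function('U')(d, p) = Add(3, Mul(-1, d))
Y = -10 (Y = Mul(5, Add(Add(-2, 2), -2)) = Mul(5, Add(0, -2)) = Mul(5, -2) = -10)
Mul(Mul(19, Function('U')(-3, 4)), Y) = Mul(Mul(19, Add(3, Mul(-1, -3))), -10) = Mul(Mul(19, Add(3, 3)), -10) = Mul(Mul(19, 6), -10) = Mul(114, -10) = -1140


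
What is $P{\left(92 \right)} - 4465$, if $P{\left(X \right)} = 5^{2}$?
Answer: $-4440$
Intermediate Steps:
$P{\left(X \right)} = 25$
$P{\left(92 \right)} - 4465 = 25 - 4465 = -4440$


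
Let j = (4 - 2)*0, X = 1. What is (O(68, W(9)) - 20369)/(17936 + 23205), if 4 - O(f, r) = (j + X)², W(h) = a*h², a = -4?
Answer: -20366/41141 ≈ -0.49503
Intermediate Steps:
W(h) = -4*h²
j = 0 (j = 2*0 = 0)
O(f, r) = 3 (O(f, r) = 4 - (0 + 1)² = 4 - 1*1² = 4 - 1*1 = 4 - 1 = 3)
(O(68, W(9)) - 20369)/(17936 + 23205) = (3 - 20369)/(17936 + 23205) = -20366/41141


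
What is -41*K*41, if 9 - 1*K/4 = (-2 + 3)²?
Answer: -53792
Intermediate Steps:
K = 32 (K = 36 - 4*(-2 + 3)² = 36 - 4*1² = 36 - 4*1 = 36 - 4 = 32)
-41*K*41 = -41*32*41 = -1312*41 = -53792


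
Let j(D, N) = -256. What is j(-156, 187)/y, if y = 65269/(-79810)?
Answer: 20431360/65269 ≈ 313.03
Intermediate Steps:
y = -65269/79810 (y = 65269*(-1/79810) = -65269/79810 ≈ -0.81780)
j(-156, 187)/y = -256/(-65269/79810) = -256*(-79810/65269) = 20431360/65269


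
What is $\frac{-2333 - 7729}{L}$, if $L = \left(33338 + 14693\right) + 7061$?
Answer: $- \frac{1677}{9182} \approx -0.18264$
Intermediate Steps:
$L = 55092$ ($L = 48031 + 7061 = 55092$)
$\frac{-2333 - 7729}{L} = \frac{-2333 - 7729}{55092} = \left(-10062\right) \frac{1}{55092} = - \frac{1677}{9182}$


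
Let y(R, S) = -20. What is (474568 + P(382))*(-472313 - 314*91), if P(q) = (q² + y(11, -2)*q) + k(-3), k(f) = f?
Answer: -306968097063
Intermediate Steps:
P(q) = -3 + q² - 20*q (P(q) = (q² - 20*q) - 3 = -3 + q² - 20*q)
(474568 + P(382))*(-472313 - 314*91) = (474568 + (-3 + 382² - 20*382))*(-472313 - 314*91) = (474568 + (-3 + 145924 - 7640))*(-472313 - 28574) = (474568 + 138281)*(-500887) = 612849*(-500887) = -306968097063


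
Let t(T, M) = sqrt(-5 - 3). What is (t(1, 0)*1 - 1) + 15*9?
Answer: 134 + 2*I*sqrt(2) ≈ 134.0 + 2.8284*I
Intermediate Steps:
t(T, M) = 2*I*sqrt(2) (t(T, M) = sqrt(-8) = 2*I*sqrt(2))
(t(1, 0)*1 - 1) + 15*9 = ((2*I*sqrt(2))*1 - 1) + 15*9 = (2*I*sqrt(2) - 1) + 135 = (-1 + 2*I*sqrt(2)) + 135 = 134 + 2*I*sqrt(2)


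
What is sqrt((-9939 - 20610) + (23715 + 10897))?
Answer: sqrt(4063) ≈ 63.742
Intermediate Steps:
sqrt((-9939 - 20610) + (23715 + 10897)) = sqrt(-30549 + 34612) = sqrt(4063)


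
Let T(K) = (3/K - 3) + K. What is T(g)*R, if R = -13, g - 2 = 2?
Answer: -91/4 ≈ -22.750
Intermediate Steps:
g = 4 (g = 2 + 2 = 4)
T(K) = -3 + K + 3/K (T(K) = (-3 + 3/K) + K = -3 + K + 3/K)
T(g)*R = (-3 + 4 + 3/4)*(-13) = (7/4)*(-13) = -91/4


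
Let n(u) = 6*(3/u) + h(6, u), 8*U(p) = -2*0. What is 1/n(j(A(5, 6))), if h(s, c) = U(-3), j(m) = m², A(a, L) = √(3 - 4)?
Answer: -1/18 ≈ -0.055556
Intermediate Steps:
U(p) = 0 (U(p) = (-2*0)/8 = (⅛)*0 = 0)
A(a, L) = I (A(a, L) = √(-1) = I)
h(s, c) = 0
n(u) = 18/u (n(u) = 6*(3/u) + 0 = 18/u + 0 = 18/u)
1/n(j(A(5, 6))) = 1/(18/(I²)) = 1/(18/(-1)) = 1/(18*(-1)) = 1/(-18) = -1/18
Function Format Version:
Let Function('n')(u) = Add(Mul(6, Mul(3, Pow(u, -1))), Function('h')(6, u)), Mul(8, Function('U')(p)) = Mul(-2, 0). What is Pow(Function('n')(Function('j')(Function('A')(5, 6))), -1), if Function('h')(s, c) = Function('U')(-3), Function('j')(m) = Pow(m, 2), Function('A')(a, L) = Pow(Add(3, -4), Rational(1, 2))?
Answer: Rational(-1, 18) ≈ -0.055556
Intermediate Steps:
Function('U')(p) = 0 (Function('U')(p) = Mul(Rational(1, 8), Mul(-2, 0)) = Mul(Rational(1, 8), 0) = 0)
Function('A')(a, L) = I (Function('A')(a, L) = Pow(-1, Rational(1, 2)) = I)
Function('h')(s, c) = 0
Function('n')(u) = Mul(18, Pow(u, -1)) (Function('n')(u) = Add(Mul(6, Mul(3, Pow(u, -1))), 0) = Add(Mul(18, Pow(u, -1)), 0) = Mul(18, Pow(u, -1)))
Pow(Function('n')(Function('j')(Function('A')(5, 6))), -1) = Pow(Mul(18, Pow(Pow(I, 2), -1)), -1) = Pow(Mul(18, Pow(-1, -1)), -1) = Pow(Mul(18, -1), -1) = Pow(-18, -1) = Rational(-1, 18)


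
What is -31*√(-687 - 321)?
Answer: -372*I*√7 ≈ -984.22*I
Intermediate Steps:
-31*√(-687 - 321) = -372*I*√7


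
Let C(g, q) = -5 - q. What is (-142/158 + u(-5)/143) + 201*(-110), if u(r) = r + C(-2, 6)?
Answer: -249788087/11297 ≈ -22111.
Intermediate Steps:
u(r) = -11 + r (u(r) = r + (-5 - 1*6) = r + (-5 - 6) = r - 11 = -11 + r)
(-142/158 + u(-5)/143) + 201*(-110) = (-142/158 + (-11 - 5)/143) + 201*(-110) = (-142*1/158 - 16*1/143) - 22110 = (-71/79 - 16/143) - 22110 = -11417/11297 - 22110 = -249788087/11297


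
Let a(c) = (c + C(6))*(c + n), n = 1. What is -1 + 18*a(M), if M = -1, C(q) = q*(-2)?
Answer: -1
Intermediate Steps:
C(q) = -2*q
a(c) = (1 + c)*(-12 + c) (a(c) = (c - 2*6)*(c + 1) = (c - 12)*(1 + c) = (-12 + c)*(1 + c) = (1 + c)*(-12 + c))
-1 + 18*a(M) = -1 + 18*(-12 + (-1)² - 11*(-1)) = -1 + 18*(-12 + 1 + 11) = -1 + 18*0 = -1 + 0 = -1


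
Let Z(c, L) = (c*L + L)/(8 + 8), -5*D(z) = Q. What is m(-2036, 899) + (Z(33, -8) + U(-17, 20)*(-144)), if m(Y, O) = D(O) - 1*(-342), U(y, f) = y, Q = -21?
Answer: 13886/5 ≈ 2777.2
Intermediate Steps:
D(z) = 21/5 (D(z) = -1/5*(-21) = 21/5)
m(Y, O) = 1731/5 (m(Y, O) = 21/5 - 1*(-342) = 21/5 + 342 = 1731/5)
Z(c, L) = L/16 + L*c/16 (Z(c, L) = (L*c + L)/16 = (L + L*c)*(1/16) = L/16 + L*c/16)
m(-2036, 899) + (Z(33, -8) + U(-17, 20)*(-144)) = 1731/5 + ((1/16)*(-8)*(1 + 33) - 17*(-144)) = 1731/5 + ((1/16)*(-8)*34 + 2448) = 1731/5 + (-17 + 2448) = 1731/5 + 2431 = 13886/5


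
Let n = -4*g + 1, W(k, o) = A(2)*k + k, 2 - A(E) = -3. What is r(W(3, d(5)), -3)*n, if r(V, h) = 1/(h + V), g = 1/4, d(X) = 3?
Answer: 0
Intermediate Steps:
A(E) = 5 (A(E) = 2 - 1*(-3) = 2 + 3 = 5)
g = 1/4 ≈ 0.25000
W(k, o) = 6*k (W(k, o) = 5*k + k = 6*k)
n = 0 (n = -4*1/4 + 1 = -1 + 1 = 0)
r(V, h) = 1/(V + h)
r(W(3, d(5)), -3)*n = 0/(6*3 - 3) = 0/(18 - 3) = 0/15 = (1/15)*0 = 0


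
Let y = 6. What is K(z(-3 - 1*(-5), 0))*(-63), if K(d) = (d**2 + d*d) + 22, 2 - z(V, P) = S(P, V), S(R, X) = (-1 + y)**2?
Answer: -68040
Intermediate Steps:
S(R, X) = 25 (S(R, X) = (-1 + 6)**2 = 5**2 = 25)
z(V, P) = -23 (z(V, P) = 2 - 1*25 = 2 - 25 = -23)
K(d) = 22 + 2*d**2 (K(d) = (d**2 + d**2) + 22 = 2*d**2 + 22 = 22 + 2*d**2)
K(z(-3 - 1*(-5), 0))*(-63) = (22 + 2*(-23)**2)*(-63) = (22 + 2*529)*(-63) = (22 + 1058)*(-63) = 1080*(-63) = -68040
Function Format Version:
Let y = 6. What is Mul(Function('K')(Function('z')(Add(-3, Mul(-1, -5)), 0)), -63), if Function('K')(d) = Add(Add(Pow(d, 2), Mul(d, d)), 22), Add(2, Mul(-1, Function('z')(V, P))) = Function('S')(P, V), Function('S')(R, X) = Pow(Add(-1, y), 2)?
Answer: -68040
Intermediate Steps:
Function('S')(R, X) = 25 (Function('S')(R, X) = Pow(Add(-1, 6), 2) = Pow(5, 2) = 25)
Function('z')(V, P) = -23 (Function('z')(V, P) = Add(2, Mul(-1, 25)) = Add(2, -25) = -23)
Function('K')(d) = Add(22, Mul(2, Pow(d, 2))) (Function('K')(d) = Add(Add(Pow(d, 2), Pow(d, 2)), 22) = Add(Mul(2, Pow(d, 2)), 22) = Add(22, Mul(2, Pow(d, 2))))
Mul(Function('K')(Function('z')(Add(-3, Mul(-1, -5)), 0)), -63) = Mul(Add(22, Mul(2, Pow(-23, 2))), -63) = Mul(Add(22, Mul(2, 529)), -63) = Mul(Add(22, 1058), -63) = Mul(1080, -63) = -68040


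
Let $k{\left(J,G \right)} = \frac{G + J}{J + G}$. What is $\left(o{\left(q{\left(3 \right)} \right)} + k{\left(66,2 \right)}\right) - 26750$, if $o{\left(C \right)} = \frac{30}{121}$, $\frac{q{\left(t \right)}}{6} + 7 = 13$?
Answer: $- \frac{3236599}{121} \approx -26749.0$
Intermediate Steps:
$k{\left(J,G \right)} = 1$ ($k{\left(J,G \right)} = \frac{G + J}{G + J} = 1$)
$q{\left(t \right)} = 36$ ($q{\left(t \right)} = -42 + 6 \cdot 13 = -42 + 78 = 36$)
$o{\left(C \right)} = \frac{30}{121}$ ($o{\left(C \right)} = 30 \cdot \frac{1}{121} = \frac{30}{121}$)
$\left(o{\left(q{\left(3 \right)} \right)} + k{\left(66,2 \right)}\right) - 26750 = \left(\frac{30}{121} + 1\right) - 26750 = \frac{151}{121} - 26750 = - \frac{3236599}{121}$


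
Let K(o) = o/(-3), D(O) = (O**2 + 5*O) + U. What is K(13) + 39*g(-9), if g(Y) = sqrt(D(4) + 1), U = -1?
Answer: 689/3 ≈ 229.67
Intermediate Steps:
D(O) = -1 + O**2 + 5*O (D(O) = (O**2 + 5*O) - 1 = -1 + O**2 + 5*O)
K(o) = -o/3 (K(o) = o*(-1/3) = -o/3)
g(Y) = 6 (g(Y) = sqrt((-1 + 4**2 + 5*4) + 1) = sqrt((-1 + 16 + 20) + 1) = sqrt(35 + 1) = sqrt(36) = 6)
K(13) + 39*g(-9) = -1/3*13 + 39*6 = -13/3 + 234 = 689/3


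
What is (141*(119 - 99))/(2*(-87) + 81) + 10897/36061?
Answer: -33559533/1117891 ≈ -30.020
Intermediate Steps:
(141*(119 - 99))/(2*(-87) + 81) + 10897/36061 = (141*20)/(-174 + 81) + 10897*(1/36061) = 2820/(-93) + 10897/36061 = 2820*(-1/93) + 10897/36061 = -940/31 + 10897/36061 = -33559533/1117891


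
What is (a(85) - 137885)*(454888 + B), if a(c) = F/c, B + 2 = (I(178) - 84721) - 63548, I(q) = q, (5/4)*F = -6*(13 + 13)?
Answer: -3595744716891/85 ≈ -4.2303e+10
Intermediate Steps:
F = -624/5 (F = 4*(-6*(13 + 13))/5 = 4*(-6*26)/5 = (⅘)*(-156) = -624/5 ≈ -124.80)
B = -148093 (B = -2 + ((178 - 84721) - 63548) = -2 + (-84543 - 63548) = -2 - 148091 = -148093)
a(c) = -624/(5*c)
(a(85) - 137885)*(454888 + B) = (-624/5/85 - 137885)*(454888 - 148093) = (-624/5*1/85 - 137885)*306795 = (-624/425 - 137885)*306795 = -58601749/425*306795 = -3595744716891/85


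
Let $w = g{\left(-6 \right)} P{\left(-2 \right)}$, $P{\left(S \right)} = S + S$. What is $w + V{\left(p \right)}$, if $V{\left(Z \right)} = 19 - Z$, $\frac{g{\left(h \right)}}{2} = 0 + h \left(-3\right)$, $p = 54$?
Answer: $-179$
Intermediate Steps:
$P{\left(S \right)} = 2 S$
$g{\left(h \right)} = - 6 h$ ($g{\left(h \right)} = 2 \left(0 + h \left(-3\right)\right) = 2 \left(0 - 3 h\right) = 2 \left(- 3 h\right) = - 6 h$)
$w = -144$ ($w = \left(-6\right) \left(-6\right) 2 \left(-2\right) = 36 \left(-4\right) = -144$)
$w + V{\left(p \right)} = -144 + \left(19 - 54\right) = -144 - 35 = -179$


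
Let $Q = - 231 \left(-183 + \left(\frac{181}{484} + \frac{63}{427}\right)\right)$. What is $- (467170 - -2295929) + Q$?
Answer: $- \frac{7303020321}{2684} \approx -2.7209 \cdot 10^{6}$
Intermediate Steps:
$Q = \frac{113137395}{2684}$ ($Q = - 231 \left(-183 + \left(181 \cdot \frac{1}{484} + 63 \cdot \frac{1}{427}\right)\right) = - 231 \left(-183 + \left(\frac{181}{484} + \frac{9}{61}\right)\right) = - 231 \left(-183 + \frac{15397}{29524}\right) = \left(-231\right) \left(- \frac{5387495}{29524}\right) = \frac{113137395}{2684} \approx 42153.0$)
$- (467170 - -2295929) + Q = - (467170 - -2295929) + \frac{113137395}{2684} = - (467170 + 2295929) + \frac{113137395}{2684} = \left(-1\right) 2763099 + \frac{113137395}{2684} = -2763099 + \frac{113137395}{2684} = - \frac{7303020321}{2684}$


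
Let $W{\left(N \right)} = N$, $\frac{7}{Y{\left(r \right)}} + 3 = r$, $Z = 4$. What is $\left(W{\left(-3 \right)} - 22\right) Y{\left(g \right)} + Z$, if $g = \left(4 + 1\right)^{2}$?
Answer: $- \frac{87}{22} \approx -3.9545$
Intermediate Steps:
$g = 25$ ($g = 5^{2} = 25$)
$Y{\left(r \right)} = \frac{7}{-3 + r}$
$\left(W{\left(-3 \right)} - 22\right) Y{\left(g \right)} + Z = \left(-3 - 22\right) \frac{7}{-3 + 25} + 4 = \left(-3 - 22\right) \frac{7}{22} + 4 = - 25 \cdot 7 \cdot \frac{1}{22} + 4 = \left(-25\right) \frac{7}{22} + 4 = - \frac{175}{22} + 4 = - \frac{87}{22}$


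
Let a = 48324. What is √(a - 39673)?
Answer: √8651 ≈ 93.011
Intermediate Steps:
√(a - 39673) = √(48324 - 39673) = √8651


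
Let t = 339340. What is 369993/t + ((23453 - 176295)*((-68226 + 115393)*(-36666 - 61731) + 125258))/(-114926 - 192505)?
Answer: -240705579852468737497/104323635540 ≈ -2.3073e+9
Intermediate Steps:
369993/t + ((23453 - 176295)*((-68226 + 115393)*(-36666 - 61731) + 125258))/(-114926 - 192505) = 369993/339340 + ((23453 - 176295)*((-68226 + 115393)*(-36666 - 61731) + 125258))/(-114926 - 192505) = 369993*(1/339340) - 152842*(47167*(-98397) + 125258)/(-307431) = 369993/339340 - 152842*(-4641091299 + 125258)*(-1/307431) = 369993/339340 - 152842*(-4640966041)*(-1/307431) = 369993/339340 + 709334531638522*(-1/307431) = 369993/339340 - 709334531638522/307431 = -240705579852468737497/104323635540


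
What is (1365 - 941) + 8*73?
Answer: 1008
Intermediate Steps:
(1365 - 941) + 8*73 = 424 + 584 = 1008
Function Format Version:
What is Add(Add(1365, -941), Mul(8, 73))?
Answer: 1008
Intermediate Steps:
Add(Add(1365, -941), Mul(8, 73)) = Add(424, 584) = 1008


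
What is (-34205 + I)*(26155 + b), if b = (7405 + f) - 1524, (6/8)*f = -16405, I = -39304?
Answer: -747047464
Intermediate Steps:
f = -65620/3 (f = (4/3)*(-16405) = -65620/3 ≈ -21873.)
b = -47977/3 (b = (7405 - 65620/3) - 1524 = -43405/3 - 1524 = -47977/3 ≈ -15992.)
(-34205 + I)*(26155 + b) = (-34205 - 39304)*(26155 - 47977/3) = -73509*30488/3 = -747047464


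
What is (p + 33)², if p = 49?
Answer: 6724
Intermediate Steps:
(p + 33)² = (49 + 33)² = 82² = 6724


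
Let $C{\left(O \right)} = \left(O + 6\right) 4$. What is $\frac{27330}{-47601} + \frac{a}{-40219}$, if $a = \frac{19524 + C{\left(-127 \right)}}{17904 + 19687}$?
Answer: $- \frac{13773459935870}{23988879830943} \approx -0.57416$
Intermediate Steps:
$C{\left(O \right)} = 24 + 4 O$ ($C{\left(O \right)} = \left(6 + O\right) 4 = 24 + 4 O$)
$a = \frac{19040}{37591}$ ($a = \frac{19524 + \left(24 + 4 \left(-127\right)\right)}{17904 + 19687} = \frac{19524 + \left(24 - 508\right)}{37591} = \left(19524 - 484\right) \frac{1}{37591} = 19040 \cdot \frac{1}{37591} = \frac{19040}{37591} \approx 0.5065$)
$\frac{27330}{-47601} + \frac{a}{-40219} = \frac{27330}{-47601} + \frac{19040}{37591 \left(-40219\right)} = 27330 \left(- \frac{1}{47601}\right) + \frac{19040}{37591} \left(- \frac{1}{40219}\right) = - \frac{9110}{15867} - \frac{19040}{1511872429} = - \frac{13773459935870}{23988879830943}$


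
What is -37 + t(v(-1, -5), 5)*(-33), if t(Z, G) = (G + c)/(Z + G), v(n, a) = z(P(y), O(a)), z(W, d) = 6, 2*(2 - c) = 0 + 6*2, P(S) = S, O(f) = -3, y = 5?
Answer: -40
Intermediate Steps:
c = -4 (c = 2 - (0 + 6*2)/2 = 2 - (0 + 12)/2 = 2 - ½*12 = 2 - 6 = -4)
v(n, a) = 6
t(Z, G) = (-4 + G)/(G + Z) (t(Z, G) = (G - 4)/(Z + G) = (-4 + G)/(G + Z))
-37 + t(v(-1, -5), 5)*(-33) = -37 + ((-4 + 5)/(5 + 6))*(-33) = -37 + (1/11)*(-33) = -37 - 3 = -40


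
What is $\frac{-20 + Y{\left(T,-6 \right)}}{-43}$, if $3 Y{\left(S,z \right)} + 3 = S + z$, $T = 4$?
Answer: $\frac{65}{129} \approx 0.50388$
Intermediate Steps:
$Y{\left(S,z \right)} = -1 + \frac{S}{3} + \frac{z}{3}$ ($Y{\left(S,z \right)} = -1 + \frac{S + z}{3} = -1 + \left(\frac{S}{3} + \frac{z}{3}\right) = -1 + \frac{S}{3} + \frac{z}{3}$)
$\frac{-20 + Y{\left(T,-6 \right)}}{-43} = \frac{-20 + \left(-1 + \frac{1}{3} \cdot 4 + \frac{1}{3} \left(-6\right)\right)}{-43} = - \frac{-20 - \frac{5}{3}}{43} = \left(- \frac{1}{43}\right) \left(- \frac{65}{3}\right) = \frac{65}{129}$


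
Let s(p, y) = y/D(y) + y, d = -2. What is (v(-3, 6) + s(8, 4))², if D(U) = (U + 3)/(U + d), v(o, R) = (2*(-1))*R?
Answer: 2304/49 ≈ 47.020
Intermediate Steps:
v(o, R) = -2*R
D(U) = (3 + U)/(-2 + U) (D(U) = (U + 3)/(U - 2) = (3 + U)/(-2 + U))
s(p, y) = y + y*(-2 + y)/(3 + y) (s(p, y) = y/(((3 + y)/(-2 + y))) + y = y*((-2 + y)/(3 + y)) + y = y*(-2 + y)/(3 + y) + y = y + y*(-2 + y)/(3 + y))
(v(-3, 6) + s(8, 4))² = (-2*6 + 4*(1 + 2*4)/(3 + 4))² = (-12 + 4*(1 + 8)/7)² = (-12 + 4*(⅐)*9)² = (-12 + 36/7)² = (-48/7)² = 2304/49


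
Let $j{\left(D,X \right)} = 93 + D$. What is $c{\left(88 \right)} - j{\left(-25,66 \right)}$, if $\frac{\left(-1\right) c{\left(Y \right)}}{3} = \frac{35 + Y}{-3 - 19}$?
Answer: $- \frac{1127}{22} \approx -51.227$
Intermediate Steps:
$c{\left(Y \right)} = \frac{105}{22} + \frac{3 Y}{22}$ ($c{\left(Y \right)} = - 3 \frac{35 + Y}{-3 - 19} = - 3 \frac{35 + Y}{-22} = - 3 \left(35 + Y\right) \left(- \frac{1}{22}\right) = - 3 \left(- \frac{35}{22} - \frac{Y}{22}\right) = \frac{105}{22} + \frac{3 Y}{22}$)
$c{\left(88 \right)} - j{\left(-25,66 \right)} = \left(\frac{105}{22} + \frac{3}{22} \cdot 88\right) - \left(93 - 25\right) = \left(\frac{105}{22} + 12\right) - 68 = \frac{369}{22} - 68 = - \frac{1127}{22}$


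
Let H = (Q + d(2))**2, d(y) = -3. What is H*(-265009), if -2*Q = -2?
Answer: -1060036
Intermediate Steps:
Q = 1 (Q = -1/2*(-2) = 1)
H = 4 (H = (1 - 3)**2 = (-2)**2 = 4)
H*(-265009) = 4*(-265009) = -1060036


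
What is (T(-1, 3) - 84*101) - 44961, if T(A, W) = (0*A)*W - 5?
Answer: -53450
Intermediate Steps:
T(A, W) = -5 (T(A, W) = 0*W - 5 = 0 - 5 = -5)
(T(-1, 3) - 84*101) - 44961 = (-5 - 84*101) - 44961 = (-5 - 8484) - 44961 = -8489 - 44961 = -53450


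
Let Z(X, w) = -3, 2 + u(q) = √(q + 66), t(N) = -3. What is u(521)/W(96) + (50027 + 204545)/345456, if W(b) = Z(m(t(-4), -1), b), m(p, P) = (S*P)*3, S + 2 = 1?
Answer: 121219/86364 - √587/3 ≈ -6.6724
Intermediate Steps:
S = -1 (S = -2 + 1 = -1)
m(p, P) = -3*P (m(p, P) = -P*3 = -3*P)
u(q) = -2 + √(66 + q) (u(q) = -2 + √(q + 66) = -2 + √(66 + q))
W(b) = -3
u(521)/W(96) + (50027 + 204545)/345456 = (-2 + √(66 + 521))/(-3) + (50027 + 204545)/345456 = (-2 + √587)*(-⅓) + 254572*(1/345456) = (⅔ - √587/3) + 63643/86364 = 121219/86364 - √587/3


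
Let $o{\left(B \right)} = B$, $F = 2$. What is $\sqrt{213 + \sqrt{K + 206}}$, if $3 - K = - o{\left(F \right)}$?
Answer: $\sqrt{213 + \sqrt{211}} \approx 15.084$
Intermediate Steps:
$K = 5$ ($K = 3 - \left(-1\right) 2 = 3 - -2 = 3 + 2 = 5$)
$\sqrt{213 + \sqrt{K + 206}} = \sqrt{213 + \sqrt{5 + 206}} = \sqrt{213 + \sqrt{211}}$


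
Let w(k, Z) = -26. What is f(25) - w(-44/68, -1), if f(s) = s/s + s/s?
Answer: 28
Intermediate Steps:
f(s) = 2 (f(s) = 1 + 1 = 2)
f(25) - w(-44/68, -1) = 2 - 1*(-26) = 2 + 26 = 28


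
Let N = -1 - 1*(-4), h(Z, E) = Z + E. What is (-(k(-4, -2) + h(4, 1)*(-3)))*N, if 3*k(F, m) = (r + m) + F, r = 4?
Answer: 47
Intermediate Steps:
h(Z, E) = E + Z
N = 3 (N = -1 + 4 = 3)
k(F, m) = 4/3 + F/3 + m/3 (k(F, m) = ((4 + m) + F)/3 = (4 + F + m)/3 = 4/3 + F/3 + m/3)
(-(k(-4, -2) + h(4, 1)*(-3)))*N = -((4/3 + (⅓)*(-4) + (⅓)*(-2)) + (1 + 4)*(-3))*3 = -((4/3 - 4/3 - ⅔) + 5*(-3))*3 = -(-⅔ - 15)*3 = -1*(-47/3)*3 = (47/3)*3 = 47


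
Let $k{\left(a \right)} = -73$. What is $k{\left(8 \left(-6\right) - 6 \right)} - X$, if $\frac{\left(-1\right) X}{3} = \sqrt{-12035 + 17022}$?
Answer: $-73 + 3 \sqrt{4987} \approx 138.86$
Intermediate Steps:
$X = - 3 \sqrt{4987}$ ($X = - 3 \sqrt{-12035 + 17022} = - 3 \sqrt{4987} \approx -211.86$)
$k{\left(8 \left(-6\right) - 6 \right)} - X = -73 - - 3 \sqrt{4987} = -73 + 3 \sqrt{4987}$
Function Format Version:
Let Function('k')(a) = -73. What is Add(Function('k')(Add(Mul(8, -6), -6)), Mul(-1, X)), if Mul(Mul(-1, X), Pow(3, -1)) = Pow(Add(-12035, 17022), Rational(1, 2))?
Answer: Add(-73, Mul(3, Pow(4987, Rational(1, 2)))) ≈ 138.86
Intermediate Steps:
X = Mul(-3, Pow(4987, Rational(1, 2))) (X = Mul(-3, Pow(Add(-12035, 17022), Rational(1, 2))) = Mul(-3, Pow(4987, Rational(1, 2))) ≈ -211.86)
Add(Function('k')(Add(Mul(8, -6), -6)), Mul(-1, X)) = Add(-73, Mul(-1, Mul(-3, Pow(4987, Rational(1, 2))))) = Add(-73, Mul(3, Pow(4987, Rational(1, 2))))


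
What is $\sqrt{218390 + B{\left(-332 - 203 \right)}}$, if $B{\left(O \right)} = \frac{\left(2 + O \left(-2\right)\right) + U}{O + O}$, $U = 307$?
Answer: $\frac{\sqrt{250033235470}}{1070} \approx 467.32$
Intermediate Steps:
$B{\left(O \right)} = \frac{309 - 2 O}{2 O}$ ($B{\left(O \right)} = \frac{\left(2 + O \left(-2\right)\right) + 307}{O + O} = \frac{\left(2 - 2 O\right) + 307}{2 O} = \left(309 - 2 O\right) \frac{1}{2 O} = \frac{309 - 2 O}{2 O}$)
$\sqrt{218390 + B{\left(-332 - 203 \right)}} = \sqrt{218390 + \frac{\frac{309}{2} - \left(-332 - 203\right)}{-332 - 203}} = \sqrt{218390 + \frac{\frac{309}{2} - -535}{-535}} = \sqrt{218390 - \frac{\frac{309}{2} + 535}{535}} = \sqrt{218390 - \frac{1379}{1070}} = \sqrt{\frac{233675921}{1070}} = \frac{\sqrt{250033235470}}{1070}$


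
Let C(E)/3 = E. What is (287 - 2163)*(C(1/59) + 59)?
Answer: -6535984/59 ≈ -1.1078e+5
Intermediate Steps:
C(E) = 3*E
(287 - 2163)*(C(1/59) + 59) = (287 - 2163)*(3/59 + 59) = -1876*(3*(1/59) + 59) = -1876*(3/59 + 59) = -1876*3484/59 = -6535984/59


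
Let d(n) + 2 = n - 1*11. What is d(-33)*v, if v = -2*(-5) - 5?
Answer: -230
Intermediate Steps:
d(n) = -13 + n (d(n) = -2 + (n - 1*11) = -2 + (n - 11) = -2 + (-11 + n) = -13 + n)
v = 5 (v = 10 - 5 = 5)
d(-33)*v = (-13 - 33)*5 = -46*5 = -230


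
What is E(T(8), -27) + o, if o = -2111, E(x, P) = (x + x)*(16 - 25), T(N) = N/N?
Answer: -2129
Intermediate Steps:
T(N) = 1
E(x, P) = -18*x (E(x, P) = (2*x)*(-9) = -18*x)
E(T(8), -27) + o = -18*1 - 2111 = -18 - 2111 = -2129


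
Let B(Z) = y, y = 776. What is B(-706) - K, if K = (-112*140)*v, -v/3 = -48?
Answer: 2258696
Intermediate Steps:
v = 144 (v = -3*(-48) = 144)
B(Z) = 776
K = -2257920 (K = -112*140*144 = -15680*144 = -2257920)
B(-706) - K = 776 - 1*(-2257920) = 776 + 2257920 = 2258696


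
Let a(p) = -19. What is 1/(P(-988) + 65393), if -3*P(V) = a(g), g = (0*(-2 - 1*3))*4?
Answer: 3/196198 ≈ 1.5291e-5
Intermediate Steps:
g = 0 (g = (0*(-2 - 3))*4 = (0*(-5))*4 = 0*4 = 0)
P(V) = 19/3 (P(V) = -1/3*(-19) = 19/3)
1/(P(-988) + 65393) = 1/(19/3 + 65393) = 1/(196198/3) = 3/196198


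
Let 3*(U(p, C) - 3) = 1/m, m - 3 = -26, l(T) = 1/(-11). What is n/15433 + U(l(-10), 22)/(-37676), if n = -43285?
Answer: -222388873/79289142 ≈ -2.8048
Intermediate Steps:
l(T) = -1/11
m = -23 (m = 3 - 26 = -23)
U(p, C) = 206/69 (U(p, C) = 3 + (⅓)/(-23) = 3 + (⅓)*(-1/23) = 3 - 1/69 = 206/69)
n/15433 + U(l(-10), 22)/(-37676) = -43285/15433 + (206/69)/(-37676) = -43285*1/15433 + (206/69)*(-1/37676) = -3935/1403 - 103/1299822 = -222388873/79289142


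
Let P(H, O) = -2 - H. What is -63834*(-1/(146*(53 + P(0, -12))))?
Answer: 10639/1241 ≈ 8.5729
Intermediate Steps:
-63834*(-1/(146*(53 + P(0, -12)))) = -63834*(-1/(146*(53 + (-2 - 1*0)))) = -63834*(-1/(146*(53 + (-2 + 0)))) = -63834*(-1/(146*(53 - 2))) = -63834/(51*(-146)) = -63834/(-7446) = -63834*(-1/7446) = 10639/1241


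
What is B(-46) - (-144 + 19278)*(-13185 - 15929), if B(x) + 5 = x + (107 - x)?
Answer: 557067378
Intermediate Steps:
B(x) = 102 (B(x) = -5 + (x + (107 - x)) = -5 + 107 = 102)
B(-46) - (-144 + 19278)*(-13185 - 15929) = 102 - (-144 + 19278)*(-13185 - 15929) = 102 - 19134*(-29114) = 102 - 1*(-557067276) = 102 + 557067276 = 557067378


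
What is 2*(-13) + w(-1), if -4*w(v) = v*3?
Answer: -101/4 ≈ -25.250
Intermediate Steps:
w(v) = -3*v/4 (w(v) = -v*3/4 = -3*v/4)
2*(-13) + w(-1) = 2*(-13) - 3/4*(-1) = -26 + 3/4 = -101/4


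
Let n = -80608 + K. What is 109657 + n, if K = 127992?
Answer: 157041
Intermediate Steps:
n = 47384 (n = -80608 + 127992 = 47384)
109657 + n = 109657 + 47384 = 157041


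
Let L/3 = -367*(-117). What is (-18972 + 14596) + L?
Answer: 124441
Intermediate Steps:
L = 128817 (L = 3*(-367*(-117)) = 3*42939 = 128817)
(-18972 + 14596) + L = (-18972 + 14596) + 128817 = -4376 + 128817 = 124441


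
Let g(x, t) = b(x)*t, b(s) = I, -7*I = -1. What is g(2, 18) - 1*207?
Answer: -1431/7 ≈ -204.43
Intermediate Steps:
I = 1/7 (I = -1/7*(-1) = 1/7 ≈ 0.14286)
b(s) = 1/7
g(x, t) = t/7
g(2, 18) - 1*207 = (1/7)*18 - 1*207 = 18/7 - 207 = -1431/7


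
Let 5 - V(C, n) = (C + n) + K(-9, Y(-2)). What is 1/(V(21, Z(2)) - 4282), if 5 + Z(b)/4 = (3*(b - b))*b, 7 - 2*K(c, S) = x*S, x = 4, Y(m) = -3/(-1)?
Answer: -2/8551 ≈ -0.00023389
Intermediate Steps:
Y(m) = 3 (Y(m) = -3*(-1) = 3)
K(c, S) = 7/2 - 2*S
Z(b) = -20 (Z(b) = -20 + 4*((3*(b - b))*b) = -20 + 4*((3*0)*b) = -20 + 4*(0*b) = -20 + 4*0 = -20 + 0 = -20)
V(C, n) = 15/2 - C - n (V(C, n) = 5 - ((C + n) + (7/2 - 2*3)) = 5 - ((C + n) + (7/2 - 6)) = 5 - ((C + n) - 5/2) = 5 - (-5/2 + C + n) = 5 + (5/2 - C - n) = 15/2 - C - n)
1/(V(21, Z(2)) - 4282) = 1/((15/2 - 1*21 - 1*(-20)) - 4282) = 1/((15/2 - 21 + 20) - 4282) = 1/(13/2 - 4282) = 1/(-8551/2) = -2/8551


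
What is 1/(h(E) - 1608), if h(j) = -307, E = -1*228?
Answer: -1/1915 ≈ -0.00052219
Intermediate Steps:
E = -228
1/(h(E) - 1608) = 1/(-307 - 1608) = 1/(-1915) = -1/1915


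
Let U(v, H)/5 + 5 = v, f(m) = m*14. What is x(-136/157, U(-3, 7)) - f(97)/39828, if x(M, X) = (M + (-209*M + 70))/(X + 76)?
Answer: 32431016/4689747 ≈ 6.9153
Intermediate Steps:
f(m) = 14*m
U(v, H) = -25 + 5*v
x(M, X) = (70 - 208*M)/(76 + X) (x(M, X) = (M + (70 - 209*M))/(76 + X) = (70 - 208*M)/(76 + X))
x(-136/157, U(-3, 7)) - f(97)/39828 = 2*(35 - (-14144)/157)/(76 + (-25 + 5*(-3))) - 14*97/39828 = 2*(35 - (-14144)/157)/(76 + (-25 - 15)) - 1358/39828 = 2*(35 - 104*(-136/157))/(76 - 40) - 1*679/19914 = 2*(35 + 14144/157)/36 - 679/19914 = 2*(1/36)*(19639/157) - 679/19914 = 19639/2826 - 679/19914 = 32431016/4689747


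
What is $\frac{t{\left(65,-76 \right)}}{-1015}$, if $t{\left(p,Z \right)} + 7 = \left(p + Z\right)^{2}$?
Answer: $- \frac{114}{1015} \approx -0.11232$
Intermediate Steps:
$t{\left(p,Z \right)} = -7 + \left(Z + p\right)^{2}$ ($t{\left(p,Z \right)} = -7 + \left(p + Z\right)^{2} = -7 + \left(Z + p\right)^{2}$)
$\frac{t{\left(65,-76 \right)}}{-1015} = \frac{-7 + \left(-76 + 65\right)^{2}}{-1015} = \left(-7 + \left(-11\right)^{2}\right) \left(- \frac{1}{1015}\right) = \left(-7 + 121\right) \left(- \frac{1}{1015}\right) = 114 \left(- \frac{1}{1015}\right) = - \frac{114}{1015}$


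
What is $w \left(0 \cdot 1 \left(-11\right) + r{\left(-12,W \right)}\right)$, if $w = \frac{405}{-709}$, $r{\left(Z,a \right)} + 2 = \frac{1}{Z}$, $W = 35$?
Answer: $\frac{3375}{2836} \approx 1.1901$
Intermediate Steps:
$r{\left(Z,a \right)} = -2 + \frac{1}{Z}$
$w = - \frac{405}{709}$ ($w = 405 \left(- \frac{1}{709}\right) = - \frac{405}{709} \approx -0.57123$)
$w \left(0 \cdot 1 \left(-11\right) + r{\left(-12,W \right)}\right) = - \frac{405 \left(0 \cdot 1 \left(-11\right) - \left(2 - \frac{1}{-12}\right)\right)}{709} = - \frac{405 \left(0 \left(-11\right) - \frac{25}{12}\right)}{709} = - \frac{405 \left(0 - \frac{25}{12}\right)}{709} = \left(- \frac{405}{709}\right) \left(- \frac{25}{12}\right) = \frac{3375}{2836}$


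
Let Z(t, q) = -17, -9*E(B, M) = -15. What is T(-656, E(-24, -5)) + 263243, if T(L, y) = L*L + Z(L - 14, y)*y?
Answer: 2080652/3 ≈ 6.9355e+5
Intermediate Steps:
E(B, M) = 5/3 (E(B, M) = -1/9*(-15) = 5/3)
T(L, y) = L**2 - 17*y (T(L, y) = L*L - 17*y = L**2 - 17*y)
T(-656, E(-24, -5)) + 263243 = ((-656)**2 - 17*5/3) + 263243 = (430336 - 85/3) + 263243 = 1290923/3 + 263243 = 2080652/3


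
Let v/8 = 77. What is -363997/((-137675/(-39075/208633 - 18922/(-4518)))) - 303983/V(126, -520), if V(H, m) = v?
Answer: -19301596855613688199/39970081260786600 ≈ -482.90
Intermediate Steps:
v = 616 (v = 8*77 = 616)
V(H, m) = 616
-363997/((-137675/(-39075/208633 - 18922/(-4518)))) - 303983/V(126, -520) = -363997/((-137675/(-39075/208633 - 18922/(-4518)))) - 303983/616 = -363997/((-137675/(-39075*1/208633 - 18922*(-1/4518)))) - 303983*1/616 = -363997/((-137675/(-39075/208633 + 9461/2259))) - 303983/616 = -363997/((-137675/1885606388/471301947)) - 303983/616 = -363997/((-137675*471301947/1885606388)) - 303983/616 = -363997/(-64886495553225/1885606388) - 303983/616 = -363997*(-1885606388/64886495553225) - 303983/616 = 686355068412836/64886495553225 - 303983/616 = -19301596855613688199/39970081260786600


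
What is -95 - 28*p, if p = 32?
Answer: -991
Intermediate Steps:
-95 - 28*p = -95 - 28*32 = -95 - 896 = -991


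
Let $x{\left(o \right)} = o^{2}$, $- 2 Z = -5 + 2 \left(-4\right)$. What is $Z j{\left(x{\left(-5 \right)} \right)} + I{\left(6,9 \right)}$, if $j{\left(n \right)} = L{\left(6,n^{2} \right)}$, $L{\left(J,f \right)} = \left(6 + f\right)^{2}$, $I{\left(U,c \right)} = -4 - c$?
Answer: $\frac{5176067}{2} \approx 2.588 \cdot 10^{6}$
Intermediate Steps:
$Z = \frac{13}{2}$ ($Z = - \frac{-5 + 2 \left(-4\right)}{2} = - \frac{-5 - 8}{2} = \left(- \frac{1}{2}\right) \left(-13\right) = \frac{13}{2} \approx 6.5$)
$j{\left(n \right)} = \left(6 + n^{2}\right)^{2}$
$Z j{\left(x{\left(-5 \right)} \right)} + I{\left(6,9 \right)} = \frac{13 \left(6 + \left(\left(-5\right)^{2}\right)^{2}\right)^{2}}{2} - 13 = \frac{13 \left(6 + 25^{2}\right)^{2}}{2} - 13 = \frac{13 \left(6 + 625\right)^{2}}{2} - 13 = \frac{13 \cdot 631^{2}}{2} - 13 = \frac{13}{2} \cdot 398161 - 13 = \frac{5176093}{2} - 13 = \frac{5176067}{2}$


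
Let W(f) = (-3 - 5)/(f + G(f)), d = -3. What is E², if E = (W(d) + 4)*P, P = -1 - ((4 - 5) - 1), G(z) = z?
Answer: 256/9 ≈ 28.444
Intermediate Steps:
P = 1 (P = -1 - (-1 - 1) = -1 - 1*(-2) = -1 + 2 = 1)
W(f) = -4/f (W(f) = (-3 - 5)/(f + f) = -8*1/(2*f) = -4/f)
E = 16/3 (E = (-4/(-3) + 4)*1 = (-4*(-⅓) + 4)*1 = (4/3 + 4)*1 = (16/3)*1 = 16/3 ≈ 5.3333)
E² = (16/3)² = 256/9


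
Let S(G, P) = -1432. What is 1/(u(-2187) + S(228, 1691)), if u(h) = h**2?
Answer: 1/4781537 ≈ 2.0914e-7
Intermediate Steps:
1/(u(-2187) + S(228, 1691)) = 1/((-2187)**2 - 1432) = 1/(4782969 - 1432) = 1/4781537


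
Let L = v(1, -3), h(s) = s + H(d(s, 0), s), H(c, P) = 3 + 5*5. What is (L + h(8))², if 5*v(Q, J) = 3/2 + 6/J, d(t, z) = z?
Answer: 128881/100 ≈ 1288.8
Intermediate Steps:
H(c, P) = 28 (H(c, P) = 3 + 25 = 28)
v(Q, J) = 3/10 + 6/(5*J) (v(Q, J) = (3/2 + 6/J)/5 = 3/10 + 6/(5*J))
h(s) = 28 + s (h(s) = s + 28 = 28 + s)
L = -⅒ (L = (3/10)*(4 - 3)/(-3) = (3/10)*(-⅓)*1 = -⅒ ≈ -0.10000)
(L + h(8))² = (-⅒ + (28 + 8))² = (-⅒ + 36)² = (359/10)² = 128881/100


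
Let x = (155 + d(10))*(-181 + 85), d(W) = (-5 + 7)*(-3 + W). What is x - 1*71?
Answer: -16295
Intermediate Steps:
d(W) = -6 + 2*W (d(W) = 2*(-3 + W) = -6 + 2*W)
x = -16224 (x = (155 + (-6 + 2*10))*(-181 + 85) = (155 + (-6 + 20))*(-96) = (155 + 14)*(-96) = 169*(-96) = -16224)
x - 1*71 = -16224 - 1*71 = -16224 - 71 = -16295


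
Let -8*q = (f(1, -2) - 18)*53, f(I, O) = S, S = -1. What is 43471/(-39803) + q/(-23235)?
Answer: -8120471101/7398581640 ≈ -1.0976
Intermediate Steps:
f(I, O) = -1
q = 1007/8 (q = -(-1 - 18)*53/8 = -(-19)*53/8 = -⅛*(-1007) = 1007/8 ≈ 125.88)
43471/(-39803) + q/(-23235) = 43471/(-39803) + (1007/8)/(-23235) = 43471*(-1/39803) + (1007/8)*(-1/23235) = -43471/39803 - 1007/185880 = -8120471101/7398581640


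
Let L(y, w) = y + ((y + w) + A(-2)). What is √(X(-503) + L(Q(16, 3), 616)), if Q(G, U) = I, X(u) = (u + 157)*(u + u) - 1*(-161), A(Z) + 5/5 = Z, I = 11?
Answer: 2*√87218 ≈ 590.65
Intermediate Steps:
A(Z) = -1 + Z
X(u) = 161 + 2*u*(157 + u) (X(u) = (157 + u)*(2*u) + 161 = 2*u*(157 + u) + 161 = 161 + 2*u*(157 + u))
Q(G, U) = 11
L(y, w) = -3 + w + 2*y (L(y, w) = y + ((y + w) + (-1 - 2)) = y + ((w + y) - 3) = y + (-3 + w + y) = -3 + w + 2*y)
√(X(-503) + L(Q(16, 3), 616)) = √((161 + 2*(-503)² + 314*(-503)) + (-3 + 616 + 2*11)) = √((161 + 2*253009 - 157942) + (-3 + 616 + 22)) = √((161 + 506018 - 157942) + 635) = √(348237 + 635) = √348872 = 2*√87218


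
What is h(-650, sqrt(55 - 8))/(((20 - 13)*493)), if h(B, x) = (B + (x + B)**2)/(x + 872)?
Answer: 367955284/2623922987 - 1555497*sqrt(47)/2623922987 ≈ 0.13617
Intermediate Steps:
h(B, x) = (B + (B + x)**2)/(872 + x)
h(-650, sqrt(55 - 8))/(((20 - 13)*493)) = ((-650 + (-650 + sqrt(55 - 8))**2)/(872 + sqrt(55 - 8)))/(((20 - 13)*493)) = ((-650 + (-650 + sqrt(47))**2)/(872 + sqrt(47)))/((7*493)) = ((-650 + (-650 + sqrt(47))**2)/(872 + sqrt(47)))/3451 = ((-650 + (-650 + sqrt(47))**2)/(872 + sqrt(47)))*(1/3451) = (-650 + (-650 + sqrt(47))**2)/(3451*(872 + sqrt(47)))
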